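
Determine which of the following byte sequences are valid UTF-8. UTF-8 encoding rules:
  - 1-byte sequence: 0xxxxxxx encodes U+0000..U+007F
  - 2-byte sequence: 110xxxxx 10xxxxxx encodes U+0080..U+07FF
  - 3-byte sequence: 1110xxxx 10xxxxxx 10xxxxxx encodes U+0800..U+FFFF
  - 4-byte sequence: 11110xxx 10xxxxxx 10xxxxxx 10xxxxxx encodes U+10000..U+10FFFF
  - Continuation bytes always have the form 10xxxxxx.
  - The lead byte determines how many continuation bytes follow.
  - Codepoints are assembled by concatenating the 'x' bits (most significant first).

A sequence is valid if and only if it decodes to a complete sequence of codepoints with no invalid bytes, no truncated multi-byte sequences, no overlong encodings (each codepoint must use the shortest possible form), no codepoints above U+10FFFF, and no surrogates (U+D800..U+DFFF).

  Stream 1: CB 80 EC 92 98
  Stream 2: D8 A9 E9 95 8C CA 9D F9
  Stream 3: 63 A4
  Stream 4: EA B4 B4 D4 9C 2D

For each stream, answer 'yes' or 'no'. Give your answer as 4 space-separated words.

Answer: yes no no yes

Derivation:
Stream 1: decodes cleanly. VALID
Stream 2: error at byte offset 7. INVALID
Stream 3: error at byte offset 1. INVALID
Stream 4: decodes cleanly. VALID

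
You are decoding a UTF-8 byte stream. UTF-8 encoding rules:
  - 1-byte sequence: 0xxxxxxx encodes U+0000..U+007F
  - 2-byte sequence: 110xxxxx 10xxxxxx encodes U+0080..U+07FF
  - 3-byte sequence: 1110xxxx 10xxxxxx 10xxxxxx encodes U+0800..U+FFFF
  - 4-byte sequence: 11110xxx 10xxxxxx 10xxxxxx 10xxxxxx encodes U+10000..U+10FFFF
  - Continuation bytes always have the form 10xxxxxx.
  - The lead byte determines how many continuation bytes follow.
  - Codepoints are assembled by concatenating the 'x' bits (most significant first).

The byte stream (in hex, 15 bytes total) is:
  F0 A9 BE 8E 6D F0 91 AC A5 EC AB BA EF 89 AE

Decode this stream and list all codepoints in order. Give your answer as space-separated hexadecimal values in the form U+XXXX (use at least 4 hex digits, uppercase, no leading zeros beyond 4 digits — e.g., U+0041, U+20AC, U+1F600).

Answer: U+29F8E U+006D U+11B25 U+CAFA U+F26E

Derivation:
Byte[0]=F0: 4-byte lead, need 3 cont bytes. acc=0x0
Byte[1]=A9: continuation. acc=(acc<<6)|0x29=0x29
Byte[2]=BE: continuation. acc=(acc<<6)|0x3E=0xA7E
Byte[3]=8E: continuation. acc=(acc<<6)|0x0E=0x29F8E
Completed: cp=U+29F8E (starts at byte 0)
Byte[4]=6D: 1-byte ASCII. cp=U+006D
Byte[5]=F0: 4-byte lead, need 3 cont bytes. acc=0x0
Byte[6]=91: continuation. acc=(acc<<6)|0x11=0x11
Byte[7]=AC: continuation. acc=(acc<<6)|0x2C=0x46C
Byte[8]=A5: continuation. acc=(acc<<6)|0x25=0x11B25
Completed: cp=U+11B25 (starts at byte 5)
Byte[9]=EC: 3-byte lead, need 2 cont bytes. acc=0xC
Byte[10]=AB: continuation. acc=(acc<<6)|0x2B=0x32B
Byte[11]=BA: continuation. acc=(acc<<6)|0x3A=0xCAFA
Completed: cp=U+CAFA (starts at byte 9)
Byte[12]=EF: 3-byte lead, need 2 cont bytes. acc=0xF
Byte[13]=89: continuation. acc=(acc<<6)|0x09=0x3C9
Byte[14]=AE: continuation. acc=(acc<<6)|0x2E=0xF26E
Completed: cp=U+F26E (starts at byte 12)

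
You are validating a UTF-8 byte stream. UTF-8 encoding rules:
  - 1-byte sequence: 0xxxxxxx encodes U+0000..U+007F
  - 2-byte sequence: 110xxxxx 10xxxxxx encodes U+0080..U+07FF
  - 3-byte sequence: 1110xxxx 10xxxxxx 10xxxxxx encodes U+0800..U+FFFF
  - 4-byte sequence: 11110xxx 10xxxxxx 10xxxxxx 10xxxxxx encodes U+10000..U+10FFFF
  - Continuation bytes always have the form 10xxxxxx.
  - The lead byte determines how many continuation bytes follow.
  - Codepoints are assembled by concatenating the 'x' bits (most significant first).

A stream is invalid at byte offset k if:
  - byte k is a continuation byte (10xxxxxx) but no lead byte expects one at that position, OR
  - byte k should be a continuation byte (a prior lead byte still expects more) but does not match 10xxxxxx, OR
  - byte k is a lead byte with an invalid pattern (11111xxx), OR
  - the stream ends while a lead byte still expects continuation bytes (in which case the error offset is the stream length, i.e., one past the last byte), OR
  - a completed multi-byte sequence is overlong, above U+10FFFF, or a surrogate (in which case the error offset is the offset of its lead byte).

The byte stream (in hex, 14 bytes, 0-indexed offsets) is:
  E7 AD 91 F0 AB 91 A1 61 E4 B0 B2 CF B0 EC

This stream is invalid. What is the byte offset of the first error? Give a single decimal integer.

Answer: 14

Derivation:
Byte[0]=E7: 3-byte lead, need 2 cont bytes. acc=0x7
Byte[1]=AD: continuation. acc=(acc<<6)|0x2D=0x1ED
Byte[2]=91: continuation. acc=(acc<<6)|0x11=0x7B51
Completed: cp=U+7B51 (starts at byte 0)
Byte[3]=F0: 4-byte lead, need 3 cont bytes. acc=0x0
Byte[4]=AB: continuation. acc=(acc<<6)|0x2B=0x2B
Byte[5]=91: continuation. acc=(acc<<6)|0x11=0xAD1
Byte[6]=A1: continuation. acc=(acc<<6)|0x21=0x2B461
Completed: cp=U+2B461 (starts at byte 3)
Byte[7]=61: 1-byte ASCII. cp=U+0061
Byte[8]=E4: 3-byte lead, need 2 cont bytes. acc=0x4
Byte[9]=B0: continuation. acc=(acc<<6)|0x30=0x130
Byte[10]=B2: continuation. acc=(acc<<6)|0x32=0x4C32
Completed: cp=U+4C32 (starts at byte 8)
Byte[11]=CF: 2-byte lead, need 1 cont bytes. acc=0xF
Byte[12]=B0: continuation. acc=(acc<<6)|0x30=0x3F0
Completed: cp=U+03F0 (starts at byte 11)
Byte[13]=EC: 3-byte lead, need 2 cont bytes. acc=0xC
Byte[14]: stream ended, expected continuation. INVALID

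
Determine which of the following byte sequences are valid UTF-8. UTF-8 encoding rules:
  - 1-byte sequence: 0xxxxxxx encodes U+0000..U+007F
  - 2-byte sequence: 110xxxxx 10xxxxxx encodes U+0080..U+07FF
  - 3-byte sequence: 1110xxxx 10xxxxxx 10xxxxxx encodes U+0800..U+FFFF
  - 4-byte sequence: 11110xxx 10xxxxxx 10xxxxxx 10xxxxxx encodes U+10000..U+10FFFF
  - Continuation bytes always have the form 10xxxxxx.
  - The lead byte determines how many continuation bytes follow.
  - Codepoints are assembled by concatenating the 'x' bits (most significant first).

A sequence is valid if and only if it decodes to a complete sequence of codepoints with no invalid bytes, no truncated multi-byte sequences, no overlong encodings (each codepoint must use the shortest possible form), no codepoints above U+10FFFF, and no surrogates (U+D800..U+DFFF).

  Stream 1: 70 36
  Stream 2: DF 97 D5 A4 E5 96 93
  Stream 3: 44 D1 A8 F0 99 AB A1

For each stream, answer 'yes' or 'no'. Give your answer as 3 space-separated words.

Answer: yes yes yes

Derivation:
Stream 1: decodes cleanly. VALID
Stream 2: decodes cleanly. VALID
Stream 3: decodes cleanly. VALID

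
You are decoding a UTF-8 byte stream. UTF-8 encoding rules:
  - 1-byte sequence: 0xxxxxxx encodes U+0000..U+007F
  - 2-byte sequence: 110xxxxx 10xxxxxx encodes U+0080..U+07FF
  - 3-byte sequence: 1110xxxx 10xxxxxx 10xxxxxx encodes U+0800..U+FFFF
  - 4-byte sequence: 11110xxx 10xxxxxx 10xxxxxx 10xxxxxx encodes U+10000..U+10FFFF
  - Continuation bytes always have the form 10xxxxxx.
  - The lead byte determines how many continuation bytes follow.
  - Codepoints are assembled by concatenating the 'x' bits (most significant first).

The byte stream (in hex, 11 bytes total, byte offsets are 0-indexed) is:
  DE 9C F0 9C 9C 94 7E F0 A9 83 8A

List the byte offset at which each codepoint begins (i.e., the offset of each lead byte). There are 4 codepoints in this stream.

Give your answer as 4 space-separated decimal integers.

Answer: 0 2 6 7

Derivation:
Byte[0]=DE: 2-byte lead, need 1 cont bytes. acc=0x1E
Byte[1]=9C: continuation. acc=(acc<<6)|0x1C=0x79C
Completed: cp=U+079C (starts at byte 0)
Byte[2]=F0: 4-byte lead, need 3 cont bytes. acc=0x0
Byte[3]=9C: continuation. acc=(acc<<6)|0x1C=0x1C
Byte[4]=9C: continuation. acc=(acc<<6)|0x1C=0x71C
Byte[5]=94: continuation. acc=(acc<<6)|0x14=0x1C714
Completed: cp=U+1C714 (starts at byte 2)
Byte[6]=7E: 1-byte ASCII. cp=U+007E
Byte[7]=F0: 4-byte lead, need 3 cont bytes. acc=0x0
Byte[8]=A9: continuation. acc=(acc<<6)|0x29=0x29
Byte[9]=83: continuation. acc=(acc<<6)|0x03=0xA43
Byte[10]=8A: continuation. acc=(acc<<6)|0x0A=0x290CA
Completed: cp=U+290CA (starts at byte 7)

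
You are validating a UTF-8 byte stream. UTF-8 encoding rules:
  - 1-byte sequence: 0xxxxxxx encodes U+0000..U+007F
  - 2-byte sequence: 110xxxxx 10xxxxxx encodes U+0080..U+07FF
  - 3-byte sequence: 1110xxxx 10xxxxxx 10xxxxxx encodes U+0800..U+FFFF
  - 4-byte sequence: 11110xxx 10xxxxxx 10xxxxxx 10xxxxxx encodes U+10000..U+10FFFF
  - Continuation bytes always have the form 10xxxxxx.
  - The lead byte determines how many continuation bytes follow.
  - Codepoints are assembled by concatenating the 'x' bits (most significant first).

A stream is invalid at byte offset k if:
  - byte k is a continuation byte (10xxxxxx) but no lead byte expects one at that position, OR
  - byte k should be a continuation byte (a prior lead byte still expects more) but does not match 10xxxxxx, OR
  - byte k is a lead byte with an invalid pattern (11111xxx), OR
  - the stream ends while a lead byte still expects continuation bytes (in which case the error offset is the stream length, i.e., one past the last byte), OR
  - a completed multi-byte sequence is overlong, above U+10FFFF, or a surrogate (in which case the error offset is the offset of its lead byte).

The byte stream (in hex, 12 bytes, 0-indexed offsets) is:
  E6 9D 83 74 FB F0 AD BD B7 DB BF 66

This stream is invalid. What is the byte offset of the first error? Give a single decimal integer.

Byte[0]=E6: 3-byte lead, need 2 cont bytes. acc=0x6
Byte[1]=9D: continuation. acc=(acc<<6)|0x1D=0x19D
Byte[2]=83: continuation. acc=(acc<<6)|0x03=0x6743
Completed: cp=U+6743 (starts at byte 0)
Byte[3]=74: 1-byte ASCII. cp=U+0074
Byte[4]=FB: INVALID lead byte (not 0xxx/110x/1110/11110)

Answer: 4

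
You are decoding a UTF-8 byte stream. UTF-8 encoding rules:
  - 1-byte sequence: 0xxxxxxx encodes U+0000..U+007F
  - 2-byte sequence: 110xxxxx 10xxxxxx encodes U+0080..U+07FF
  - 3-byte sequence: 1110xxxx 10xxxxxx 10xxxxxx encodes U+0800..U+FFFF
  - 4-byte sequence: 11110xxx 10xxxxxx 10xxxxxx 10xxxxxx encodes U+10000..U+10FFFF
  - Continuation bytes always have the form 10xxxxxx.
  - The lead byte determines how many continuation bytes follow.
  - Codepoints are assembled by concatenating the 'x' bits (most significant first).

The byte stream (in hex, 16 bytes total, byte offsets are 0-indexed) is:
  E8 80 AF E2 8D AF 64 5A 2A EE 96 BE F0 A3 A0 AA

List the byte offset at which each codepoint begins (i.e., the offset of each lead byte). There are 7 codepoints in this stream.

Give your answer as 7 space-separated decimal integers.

Byte[0]=E8: 3-byte lead, need 2 cont bytes. acc=0x8
Byte[1]=80: continuation. acc=(acc<<6)|0x00=0x200
Byte[2]=AF: continuation. acc=(acc<<6)|0x2F=0x802F
Completed: cp=U+802F (starts at byte 0)
Byte[3]=E2: 3-byte lead, need 2 cont bytes. acc=0x2
Byte[4]=8D: continuation. acc=(acc<<6)|0x0D=0x8D
Byte[5]=AF: continuation. acc=(acc<<6)|0x2F=0x236F
Completed: cp=U+236F (starts at byte 3)
Byte[6]=64: 1-byte ASCII. cp=U+0064
Byte[7]=5A: 1-byte ASCII. cp=U+005A
Byte[8]=2A: 1-byte ASCII. cp=U+002A
Byte[9]=EE: 3-byte lead, need 2 cont bytes. acc=0xE
Byte[10]=96: continuation. acc=(acc<<6)|0x16=0x396
Byte[11]=BE: continuation. acc=(acc<<6)|0x3E=0xE5BE
Completed: cp=U+E5BE (starts at byte 9)
Byte[12]=F0: 4-byte lead, need 3 cont bytes. acc=0x0
Byte[13]=A3: continuation. acc=(acc<<6)|0x23=0x23
Byte[14]=A0: continuation. acc=(acc<<6)|0x20=0x8E0
Byte[15]=AA: continuation. acc=(acc<<6)|0x2A=0x2382A
Completed: cp=U+2382A (starts at byte 12)

Answer: 0 3 6 7 8 9 12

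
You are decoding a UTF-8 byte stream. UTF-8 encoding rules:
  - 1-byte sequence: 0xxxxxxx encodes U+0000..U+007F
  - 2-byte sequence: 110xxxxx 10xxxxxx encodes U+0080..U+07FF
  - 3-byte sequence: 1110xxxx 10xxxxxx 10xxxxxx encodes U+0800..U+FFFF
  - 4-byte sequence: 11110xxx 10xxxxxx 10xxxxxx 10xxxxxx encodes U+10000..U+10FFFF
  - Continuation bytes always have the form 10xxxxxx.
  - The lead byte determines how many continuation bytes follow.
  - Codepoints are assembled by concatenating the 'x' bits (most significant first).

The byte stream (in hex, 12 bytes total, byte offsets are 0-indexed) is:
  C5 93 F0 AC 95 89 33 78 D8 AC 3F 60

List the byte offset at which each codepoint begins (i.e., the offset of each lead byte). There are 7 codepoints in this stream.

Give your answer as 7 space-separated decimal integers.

Answer: 0 2 6 7 8 10 11

Derivation:
Byte[0]=C5: 2-byte lead, need 1 cont bytes. acc=0x5
Byte[1]=93: continuation. acc=(acc<<6)|0x13=0x153
Completed: cp=U+0153 (starts at byte 0)
Byte[2]=F0: 4-byte lead, need 3 cont bytes. acc=0x0
Byte[3]=AC: continuation. acc=(acc<<6)|0x2C=0x2C
Byte[4]=95: continuation. acc=(acc<<6)|0x15=0xB15
Byte[5]=89: continuation. acc=(acc<<6)|0x09=0x2C549
Completed: cp=U+2C549 (starts at byte 2)
Byte[6]=33: 1-byte ASCII. cp=U+0033
Byte[7]=78: 1-byte ASCII. cp=U+0078
Byte[8]=D8: 2-byte lead, need 1 cont bytes. acc=0x18
Byte[9]=AC: continuation. acc=(acc<<6)|0x2C=0x62C
Completed: cp=U+062C (starts at byte 8)
Byte[10]=3F: 1-byte ASCII. cp=U+003F
Byte[11]=60: 1-byte ASCII. cp=U+0060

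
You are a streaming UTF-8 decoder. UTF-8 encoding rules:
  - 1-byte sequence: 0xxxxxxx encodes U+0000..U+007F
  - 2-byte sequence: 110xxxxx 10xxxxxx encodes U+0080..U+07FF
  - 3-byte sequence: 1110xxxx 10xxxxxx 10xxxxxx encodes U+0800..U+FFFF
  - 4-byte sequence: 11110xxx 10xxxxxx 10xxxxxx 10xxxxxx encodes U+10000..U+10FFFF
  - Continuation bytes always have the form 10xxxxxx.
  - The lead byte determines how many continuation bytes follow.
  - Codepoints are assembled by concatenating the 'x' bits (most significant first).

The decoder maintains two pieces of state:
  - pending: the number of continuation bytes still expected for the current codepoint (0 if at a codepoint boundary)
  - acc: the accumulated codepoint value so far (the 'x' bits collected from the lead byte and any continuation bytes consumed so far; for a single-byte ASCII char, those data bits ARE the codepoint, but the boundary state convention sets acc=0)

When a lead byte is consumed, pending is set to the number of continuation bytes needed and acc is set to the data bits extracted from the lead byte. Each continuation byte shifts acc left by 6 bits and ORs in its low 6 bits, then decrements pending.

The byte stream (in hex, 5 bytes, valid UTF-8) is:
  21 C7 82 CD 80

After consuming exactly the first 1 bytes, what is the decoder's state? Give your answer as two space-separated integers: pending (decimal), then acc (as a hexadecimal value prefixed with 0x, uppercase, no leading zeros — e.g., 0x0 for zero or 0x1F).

Answer: 0 0x0

Derivation:
Byte[0]=21: 1-byte. pending=0, acc=0x0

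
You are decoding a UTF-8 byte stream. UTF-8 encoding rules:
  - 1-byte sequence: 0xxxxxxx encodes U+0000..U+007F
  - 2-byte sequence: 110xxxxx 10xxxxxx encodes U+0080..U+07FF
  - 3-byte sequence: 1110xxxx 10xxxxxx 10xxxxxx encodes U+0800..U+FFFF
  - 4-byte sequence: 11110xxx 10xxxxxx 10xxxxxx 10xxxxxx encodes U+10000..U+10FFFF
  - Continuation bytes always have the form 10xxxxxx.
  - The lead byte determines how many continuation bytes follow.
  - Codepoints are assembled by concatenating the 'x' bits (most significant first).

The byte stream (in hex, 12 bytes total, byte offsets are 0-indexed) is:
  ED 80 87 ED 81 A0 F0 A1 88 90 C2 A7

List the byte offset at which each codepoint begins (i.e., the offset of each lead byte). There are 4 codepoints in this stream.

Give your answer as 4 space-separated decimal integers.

Answer: 0 3 6 10

Derivation:
Byte[0]=ED: 3-byte lead, need 2 cont bytes. acc=0xD
Byte[1]=80: continuation. acc=(acc<<6)|0x00=0x340
Byte[2]=87: continuation. acc=(acc<<6)|0x07=0xD007
Completed: cp=U+D007 (starts at byte 0)
Byte[3]=ED: 3-byte lead, need 2 cont bytes. acc=0xD
Byte[4]=81: continuation. acc=(acc<<6)|0x01=0x341
Byte[5]=A0: continuation. acc=(acc<<6)|0x20=0xD060
Completed: cp=U+D060 (starts at byte 3)
Byte[6]=F0: 4-byte lead, need 3 cont bytes. acc=0x0
Byte[7]=A1: continuation. acc=(acc<<6)|0x21=0x21
Byte[8]=88: continuation. acc=(acc<<6)|0x08=0x848
Byte[9]=90: continuation. acc=(acc<<6)|0x10=0x21210
Completed: cp=U+21210 (starts at byte 6)
Byte[10]=C2: 2-byte lead, need 1 cont bytes. acc=0x2
Byte[11]=A7: continuation. acc=(acc<<6)|0x27=0xA7
Completed: cp=U+00A7 (starts at byte 10)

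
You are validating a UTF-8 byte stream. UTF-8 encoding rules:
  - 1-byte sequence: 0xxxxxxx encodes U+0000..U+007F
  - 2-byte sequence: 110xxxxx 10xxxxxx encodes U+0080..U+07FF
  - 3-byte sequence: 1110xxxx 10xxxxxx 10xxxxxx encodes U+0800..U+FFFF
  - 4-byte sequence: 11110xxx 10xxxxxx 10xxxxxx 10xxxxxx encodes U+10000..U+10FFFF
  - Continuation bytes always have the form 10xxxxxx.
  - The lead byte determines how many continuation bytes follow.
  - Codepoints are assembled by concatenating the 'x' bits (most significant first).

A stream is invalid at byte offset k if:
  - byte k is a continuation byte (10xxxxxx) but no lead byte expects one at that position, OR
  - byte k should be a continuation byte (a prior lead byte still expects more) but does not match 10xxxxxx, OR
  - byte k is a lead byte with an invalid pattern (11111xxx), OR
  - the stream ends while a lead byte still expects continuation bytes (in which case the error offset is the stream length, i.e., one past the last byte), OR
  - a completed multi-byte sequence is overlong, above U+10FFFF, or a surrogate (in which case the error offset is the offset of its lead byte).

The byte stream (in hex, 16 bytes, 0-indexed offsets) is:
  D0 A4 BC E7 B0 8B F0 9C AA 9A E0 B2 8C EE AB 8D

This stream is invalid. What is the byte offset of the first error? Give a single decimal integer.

Answer: 2

Derivation:
Byte[0]=D0: 2-byte lead, need 1 cont bytes. acc=0x10
Byte[1]=A4: continuation. acc=(acc<<6)|0x24=0x424
Completed: cp=U+0424 (starts at byte 0)
Byte[2]=BC: INVALID lead byte (not 0xxx/110x/1110/11110)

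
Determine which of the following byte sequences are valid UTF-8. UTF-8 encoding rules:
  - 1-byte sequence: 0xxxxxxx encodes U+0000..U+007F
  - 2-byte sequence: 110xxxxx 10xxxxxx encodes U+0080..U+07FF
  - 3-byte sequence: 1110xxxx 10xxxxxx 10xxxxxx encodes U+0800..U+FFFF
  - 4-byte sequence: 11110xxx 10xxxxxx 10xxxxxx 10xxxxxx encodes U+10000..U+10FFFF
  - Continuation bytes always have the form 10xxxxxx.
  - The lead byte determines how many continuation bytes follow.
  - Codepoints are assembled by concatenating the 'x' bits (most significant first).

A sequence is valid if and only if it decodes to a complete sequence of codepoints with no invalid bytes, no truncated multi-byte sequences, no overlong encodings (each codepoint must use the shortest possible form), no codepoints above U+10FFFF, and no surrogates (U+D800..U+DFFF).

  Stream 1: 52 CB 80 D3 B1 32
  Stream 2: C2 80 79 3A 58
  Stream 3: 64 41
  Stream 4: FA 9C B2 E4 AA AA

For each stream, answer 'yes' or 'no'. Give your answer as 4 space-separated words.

Stream 1: decodes cleanly. VALID
Stream 2: decodes cleanly. VALID
Stream 3: decodes cleanly. VALID
Stream 4: error at byte offset 0. INVALID

Answer: yes yes yes no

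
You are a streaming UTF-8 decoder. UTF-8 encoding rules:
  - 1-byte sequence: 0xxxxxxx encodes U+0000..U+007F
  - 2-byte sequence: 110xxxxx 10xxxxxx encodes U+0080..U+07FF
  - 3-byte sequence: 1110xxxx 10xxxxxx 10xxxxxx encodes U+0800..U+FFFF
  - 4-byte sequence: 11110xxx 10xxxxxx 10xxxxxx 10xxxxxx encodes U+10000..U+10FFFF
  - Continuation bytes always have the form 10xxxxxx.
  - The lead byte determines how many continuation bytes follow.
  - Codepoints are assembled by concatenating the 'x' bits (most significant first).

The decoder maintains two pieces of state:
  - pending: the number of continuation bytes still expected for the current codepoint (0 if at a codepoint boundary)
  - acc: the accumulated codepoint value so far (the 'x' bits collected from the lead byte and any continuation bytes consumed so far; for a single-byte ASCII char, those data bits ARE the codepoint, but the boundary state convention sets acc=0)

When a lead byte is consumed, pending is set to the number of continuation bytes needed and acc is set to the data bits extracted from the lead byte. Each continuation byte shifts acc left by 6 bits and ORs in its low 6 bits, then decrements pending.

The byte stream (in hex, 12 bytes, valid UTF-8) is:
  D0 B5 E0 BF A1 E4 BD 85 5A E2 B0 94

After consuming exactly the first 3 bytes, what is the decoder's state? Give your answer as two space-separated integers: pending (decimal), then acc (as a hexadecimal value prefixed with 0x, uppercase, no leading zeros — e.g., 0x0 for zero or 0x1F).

Byte[0]=D0: 2-byte lead. pending=1, acc=0x10
Byte[1]=B5: continuation. acc=(acc<<6)|0x35=0x435, pending=0
Byte[2]=E0: 3-byte lead. pending=2, acc=0x0

Answer: 2 0x0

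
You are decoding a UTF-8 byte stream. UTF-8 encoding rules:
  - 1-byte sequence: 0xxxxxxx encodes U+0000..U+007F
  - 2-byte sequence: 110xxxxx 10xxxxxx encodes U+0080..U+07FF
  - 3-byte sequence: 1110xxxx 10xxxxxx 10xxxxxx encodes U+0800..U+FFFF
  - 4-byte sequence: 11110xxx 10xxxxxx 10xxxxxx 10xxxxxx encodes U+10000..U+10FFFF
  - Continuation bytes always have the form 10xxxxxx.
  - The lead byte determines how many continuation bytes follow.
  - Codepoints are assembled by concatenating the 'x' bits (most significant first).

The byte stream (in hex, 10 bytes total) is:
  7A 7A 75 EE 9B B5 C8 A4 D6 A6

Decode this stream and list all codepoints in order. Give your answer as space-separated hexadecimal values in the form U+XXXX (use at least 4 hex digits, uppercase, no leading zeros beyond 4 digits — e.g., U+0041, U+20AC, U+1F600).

Answer: U+007A U+007A U+0075 U+E6F5 U+0224 U+05A6

Derivation:
Byte[0]=7A: 1-byte ASCII. cp=U+007A
Byte[1]=7A: 1-byte ASCII. cp=U+007A
Byte[2]=75: 1-byte ASCII. cp=U+0075
Byte[3]=EE: 3-byte lead, need 2 cont bytes. acc=0xE
Byte[4]=9B: continuation. acc=(acc<<6)|0x1B=0x39B
Byte[5]=B5: continuation. acc=(acc<<6)|0x35=0xE6F5
Completed: cp=U+E6F5 (starts at byte 3)
Byte[6]=C8: 2-byte lead, need 1 cont bytes. acc=0x8
Byte[7]=A4: continuation. acc=(acc<<6)|0x24=0x224
Completed: cp=U+0224 (starts at byte 6)
Byte[8]=D6: 2-byte lead, need 1 cont bytes. acc=0x16
Byte[9]=A6: continuation. acc=(acc<<6)|0x26=0x5A6
Completed: cp=U+05A6 (starts at byte 8)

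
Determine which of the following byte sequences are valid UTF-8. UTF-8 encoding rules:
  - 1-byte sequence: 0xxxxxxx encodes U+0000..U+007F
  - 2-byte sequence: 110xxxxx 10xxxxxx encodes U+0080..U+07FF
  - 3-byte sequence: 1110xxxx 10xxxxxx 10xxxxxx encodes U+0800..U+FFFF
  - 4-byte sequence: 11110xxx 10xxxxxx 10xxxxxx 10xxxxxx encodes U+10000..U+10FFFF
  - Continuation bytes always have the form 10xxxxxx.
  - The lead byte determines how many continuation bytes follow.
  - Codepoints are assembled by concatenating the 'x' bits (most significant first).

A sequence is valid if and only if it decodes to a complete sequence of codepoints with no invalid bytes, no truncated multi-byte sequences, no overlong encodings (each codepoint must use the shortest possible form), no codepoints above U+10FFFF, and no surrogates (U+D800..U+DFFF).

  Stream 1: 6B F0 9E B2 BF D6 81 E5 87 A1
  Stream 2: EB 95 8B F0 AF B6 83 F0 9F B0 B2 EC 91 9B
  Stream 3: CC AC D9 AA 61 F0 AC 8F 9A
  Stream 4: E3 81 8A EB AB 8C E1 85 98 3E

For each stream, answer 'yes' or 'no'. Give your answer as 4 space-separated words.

Answer: yes yes yes yes

Derivation:
Stream 1: decodes cleanly. VALID
Stream 2: decodes cleanly. VALID
Stream 3: decodes cleanly. VALID
Stream 4: decodes cleanly. VALID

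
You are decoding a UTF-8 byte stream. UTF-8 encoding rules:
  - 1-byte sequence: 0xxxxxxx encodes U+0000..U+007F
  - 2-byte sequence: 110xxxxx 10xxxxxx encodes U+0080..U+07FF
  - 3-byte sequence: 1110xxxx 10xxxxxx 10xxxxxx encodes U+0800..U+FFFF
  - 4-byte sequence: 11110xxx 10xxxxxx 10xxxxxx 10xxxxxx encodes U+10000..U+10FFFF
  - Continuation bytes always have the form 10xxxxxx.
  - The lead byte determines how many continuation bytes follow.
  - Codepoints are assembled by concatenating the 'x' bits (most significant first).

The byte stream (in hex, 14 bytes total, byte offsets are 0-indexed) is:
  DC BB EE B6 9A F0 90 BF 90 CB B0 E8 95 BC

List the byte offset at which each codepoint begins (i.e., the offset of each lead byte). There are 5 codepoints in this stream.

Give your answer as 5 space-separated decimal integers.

Answer: 0 2 5 9 11

Derivation:
Byte[0]=DC: 2-byte lead, need 1 cont bytes. acc=0x1C
Byte[1]=BB: continuation. acc=(acc<<6)|0x3B=0x73B
Completed: cp=U+073B (starts at byte 0)
Byte[2]=EE: 3-byte lead, need 2 cont bytes. acc=0xE
Byte[3]=B6: continuation. acc=(acc<<6)|0x36=0x3B6
Byte[4]=9A: continuation. acc=(acc<<6)|0x1A=0xED9A
Completed: cp=U+ED9A (starts at byte 2)
Byte[5]=F0: 4-byte lead, need 3 cont bytes. acc=0x0
Byte[6]=90: continuation. acc=(acc<<6)|0x10=0x10
Byte[7]=BF: continuation. acc=(acc<<6)|0x3F=0x43F
Byte[8]=90: continuation. acc=(acc<<6)|0x10=0x10FD0
Completed: cp=U+10FD0 (starts at byte 5)
Byte[9]=CB: 2-byte lead, need 1 cont bytes. acc=0xB
Byte[10]=B0: continuation. acc=(acc<<6)|0x30=0x2F0
Completed: cp=U+02F0 (starts at byte 9)
Byte[11]=E8: 3-byte lead, need 2 cont bytes. acc=0x8
Byte[12]=95: continuation. acc=(acc<<6)|0x15=0x215
Byte[13]=BC: continuation. acc=(acc<<6)|0x3C=0x857C
Completed: cp=U+857C (starts at byte 11)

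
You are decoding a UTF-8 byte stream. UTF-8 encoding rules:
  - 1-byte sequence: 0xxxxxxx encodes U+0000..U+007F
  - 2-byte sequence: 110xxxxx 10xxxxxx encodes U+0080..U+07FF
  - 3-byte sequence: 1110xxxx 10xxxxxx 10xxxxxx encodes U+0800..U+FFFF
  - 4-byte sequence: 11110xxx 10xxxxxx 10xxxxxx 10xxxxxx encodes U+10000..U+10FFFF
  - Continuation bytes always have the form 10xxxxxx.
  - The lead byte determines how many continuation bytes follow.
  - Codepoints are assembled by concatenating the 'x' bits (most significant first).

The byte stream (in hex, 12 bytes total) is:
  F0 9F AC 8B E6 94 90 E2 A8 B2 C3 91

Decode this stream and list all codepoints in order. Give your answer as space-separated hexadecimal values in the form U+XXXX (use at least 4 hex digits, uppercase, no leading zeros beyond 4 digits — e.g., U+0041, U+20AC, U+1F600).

Byte[0]=F0: 4-byte lead, need 3 cont bytes. acc=0x0
Byte[1]=9F: continuation. acc=(acc<<6)|0x1F=0x1F
Byte[2]=AC: continuation. acc=(acc<<6)|0x2C=0x7EC
Byte[3]=8B: continuation. acc=(acc<<6)|0x0B=0x1FB0B
Completed: cp=U+1FB0B (starts at byte 0)
Byte[4]=E6: 3-byte lead, need 2 cont bytes. acc=0x6
Byte[5]=94: continuation. acc=(acc<<6)|0x14=0x194
Byte[6]=90: continuation. acc=(acc<<6)|0x10=0x6510
Completed: cp=U+6510 (starts at byte 4)
Byte[7]=E2: 3-byte lead, need 2 cont bytes. acc=0x2
Byte[8]=A8: continuation. acc=(acc<<6)|0x28=0xA8
Byte[9]=B2: continuation. acc=(acc<<6)|0x32=0x2A32
Completed: cp=U+2A32 (starts at byte 7)
Byte[10]=C3: 2-byte lead, need 1 cont bytes. acc=0x3
Byte[11]=91: continuation. acc=(acc<<6)|0x11=0xD1
Completed: cp=U+00D1 (starts at byte 10)

Answer: U+1FB0B U+6510 U+2A32 U+00D1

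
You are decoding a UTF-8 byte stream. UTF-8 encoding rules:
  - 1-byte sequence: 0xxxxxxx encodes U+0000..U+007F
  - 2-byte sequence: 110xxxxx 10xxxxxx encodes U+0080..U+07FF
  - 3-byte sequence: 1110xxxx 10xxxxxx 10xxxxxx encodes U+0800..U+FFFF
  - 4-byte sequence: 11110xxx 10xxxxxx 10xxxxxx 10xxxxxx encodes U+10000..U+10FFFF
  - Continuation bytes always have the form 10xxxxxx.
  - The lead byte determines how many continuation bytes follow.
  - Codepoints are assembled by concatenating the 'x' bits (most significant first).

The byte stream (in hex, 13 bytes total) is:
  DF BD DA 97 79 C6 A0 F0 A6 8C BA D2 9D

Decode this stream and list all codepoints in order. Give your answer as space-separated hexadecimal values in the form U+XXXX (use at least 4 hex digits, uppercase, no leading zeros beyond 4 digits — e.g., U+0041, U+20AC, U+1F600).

Answer: U+07FD U+0697 U+0079 U+01A0 U+2633A U+049D

Derivation:
Byte[0]=DF: 2-byte lead, need 1 cont bytes. acc=0x1F
Byte[1]=BD: continuation. acc=(acc<<6)|0x3D=0x7FD
Completed: cp=U+07FD (starts at byte 0)
Byte[2]=DA: 2-byte lead, need 1 cont bytes. acc=0x1A
Byte[3]=97: continuation. acc=(acc<<6)|0x17=0x697
Completed: cp=U+0697 (starts at byte 2)
Byte[4]=79: 1-byte ASCII. cp=U+0079
Byte[5]=C6: 2-byte lead, need 1 cont bytes. acc=0x6
Byte[6]=A0: continuation. acc=(acc<<6)|0x20=0x1A0
Completed: cp=U+01A0 (starts at byte 5)
Byte[7]=F0: 4-byte lead, need 3 cont bytes. acc=0x0
Byte[8]=A6: continuation. acc=(acc<<6)|0x26=0x26
Byte[9]=8C: continuation. acc=(acc<<6)|0x0C=0x98C
Byte[10]=BA: continuation. acc=(acc<<6)|0x3A=0x2633A
Completed: cp=U+2633A (starts at byte 7)
Byte[11]=D2: 2-byte lead, need 1 cont bytes. acc=0x12
Byte[12]=9D: continuation. acc=(acc<<6)|0x1D=0x49D
Completed: cp=U+049D (starts at byte 11)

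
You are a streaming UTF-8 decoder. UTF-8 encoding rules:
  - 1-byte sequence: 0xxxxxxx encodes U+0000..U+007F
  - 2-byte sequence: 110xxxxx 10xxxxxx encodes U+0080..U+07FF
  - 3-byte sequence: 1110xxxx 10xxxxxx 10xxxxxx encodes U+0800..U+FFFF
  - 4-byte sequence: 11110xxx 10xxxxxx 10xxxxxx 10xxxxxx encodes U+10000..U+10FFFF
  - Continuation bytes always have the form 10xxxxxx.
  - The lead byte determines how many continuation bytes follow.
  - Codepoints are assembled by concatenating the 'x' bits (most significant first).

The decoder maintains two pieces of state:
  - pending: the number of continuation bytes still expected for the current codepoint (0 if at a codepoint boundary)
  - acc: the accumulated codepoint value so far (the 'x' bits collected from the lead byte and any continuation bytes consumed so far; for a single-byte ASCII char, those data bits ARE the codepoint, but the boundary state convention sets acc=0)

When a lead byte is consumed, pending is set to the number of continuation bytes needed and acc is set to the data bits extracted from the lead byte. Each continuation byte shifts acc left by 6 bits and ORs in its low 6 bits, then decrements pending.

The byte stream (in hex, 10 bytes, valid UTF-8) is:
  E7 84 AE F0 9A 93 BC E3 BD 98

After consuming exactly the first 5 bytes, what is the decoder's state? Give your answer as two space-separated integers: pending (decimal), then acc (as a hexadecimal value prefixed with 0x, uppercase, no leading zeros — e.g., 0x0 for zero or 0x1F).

Byte[0]=E7: 3-byte lead. pending=2, acc=0x7
Byte[1]=84: continuation. acc=(acc<<6)|0x04=0x1C4, pending=1
Byte[2]=AE: continuation. acc=(acc<<6)|0x2E=0x712E, pending=0
Byte[3]=F0: 4-byte lead. pending=3, acc=0x0
Byte[4]=9A: continuation. acc=(acc<<6)|0x1A=0x1A, pending=2

Answer: 2 0x1A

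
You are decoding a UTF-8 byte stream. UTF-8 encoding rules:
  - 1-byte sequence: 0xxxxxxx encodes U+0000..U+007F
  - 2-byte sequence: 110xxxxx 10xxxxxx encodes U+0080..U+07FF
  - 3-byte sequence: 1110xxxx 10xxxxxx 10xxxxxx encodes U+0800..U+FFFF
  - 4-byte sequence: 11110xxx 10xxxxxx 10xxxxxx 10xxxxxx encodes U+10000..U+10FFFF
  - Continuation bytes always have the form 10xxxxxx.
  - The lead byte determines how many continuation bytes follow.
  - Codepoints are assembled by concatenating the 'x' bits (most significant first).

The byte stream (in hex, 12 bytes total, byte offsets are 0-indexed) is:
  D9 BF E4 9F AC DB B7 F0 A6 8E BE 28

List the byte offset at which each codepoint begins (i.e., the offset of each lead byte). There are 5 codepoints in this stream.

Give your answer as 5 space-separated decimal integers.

Answer: 0 2 5 7 11

Derivation:
Byte[0]=D9: 2-byte lead, need 1 cont bytes. acc=0x19
Byte[1]=BF: continuation. acc=(acc<<6)|0x3F=0x67F
Completed: cp=U+067F (starts at byte 0)
Byte[2]=E4: 3-byte lead, need 2 cont bytes. acc=0x4
Byte[3]=9F: continuation. acc=(acc<<6)|0x1F=0x11F
Byte[4]=AC: continuation. acc=(acc<<6)|0x2C=0x47EC
Completed: cp=U+47EC (starts at byte 2)
Byte[5]=DB: 2-byte lead, need 1 cont bytes. acc=0x1B
Byte[6]=B7: continuation. acc=(acc<<6)|0x37=0x6F7
Completed: cp=U+06F7 (starts at byte 5)
Byte[7]=F0: 4-byte lead, need 3 cont bytes. acc=0x0
Byte[8]=A6: continuation. acc=(acc<<6)|0x26=0x26
Byte[9]=8E: continuation. acc=(acc<<6)|0x0E=0x98E
Byte[10]=BE: continuation. acc=(acc<<6)|0x3E=0x263BE
Completed: cp=U+263BE (starts at byte 7)
Byte[11]=28: 1-byte ASCII. cp=U+0028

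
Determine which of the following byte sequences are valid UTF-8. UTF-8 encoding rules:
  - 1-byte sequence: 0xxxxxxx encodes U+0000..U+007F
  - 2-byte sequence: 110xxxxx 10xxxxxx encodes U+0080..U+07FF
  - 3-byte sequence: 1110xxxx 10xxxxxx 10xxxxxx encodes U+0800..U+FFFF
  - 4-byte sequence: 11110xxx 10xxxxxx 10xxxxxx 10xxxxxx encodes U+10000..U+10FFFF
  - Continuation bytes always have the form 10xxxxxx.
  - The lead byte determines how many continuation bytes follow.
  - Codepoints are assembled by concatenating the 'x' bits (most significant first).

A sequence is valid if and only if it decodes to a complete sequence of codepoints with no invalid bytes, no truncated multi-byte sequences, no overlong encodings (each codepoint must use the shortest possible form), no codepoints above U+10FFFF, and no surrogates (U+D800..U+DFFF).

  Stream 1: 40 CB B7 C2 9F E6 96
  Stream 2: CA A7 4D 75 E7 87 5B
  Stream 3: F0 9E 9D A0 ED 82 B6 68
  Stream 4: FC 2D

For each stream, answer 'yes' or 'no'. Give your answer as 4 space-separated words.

Stream 1: error at byte offset 7. INVALID
Stream 2: error at byte offset 6. INVALID
Stream 3: decodes cleanly. VALID
Stream 4: error at byte offset 0. INVALID

Answer: no no yes no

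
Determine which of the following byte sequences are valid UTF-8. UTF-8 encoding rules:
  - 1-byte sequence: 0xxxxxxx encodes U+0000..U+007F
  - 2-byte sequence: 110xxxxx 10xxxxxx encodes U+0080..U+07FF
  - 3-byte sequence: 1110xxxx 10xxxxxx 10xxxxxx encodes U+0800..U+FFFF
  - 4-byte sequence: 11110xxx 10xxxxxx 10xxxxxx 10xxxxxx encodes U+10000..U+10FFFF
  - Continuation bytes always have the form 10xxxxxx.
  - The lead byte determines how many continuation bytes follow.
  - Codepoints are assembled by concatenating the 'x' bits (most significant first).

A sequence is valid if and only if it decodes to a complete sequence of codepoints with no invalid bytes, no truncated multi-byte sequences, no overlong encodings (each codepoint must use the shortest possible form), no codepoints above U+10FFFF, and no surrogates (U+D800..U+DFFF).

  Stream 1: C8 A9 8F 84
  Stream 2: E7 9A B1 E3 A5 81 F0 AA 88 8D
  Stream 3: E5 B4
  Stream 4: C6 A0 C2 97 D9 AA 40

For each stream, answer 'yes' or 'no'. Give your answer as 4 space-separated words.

Stream 1: error at byte offset 2. INVALID
Stream 2: decodes cleanly. VALID
Stream 3: error at byte offset 2. INVALID
Stream 4: decodes cleanly. VALID

Answer: no yes no yes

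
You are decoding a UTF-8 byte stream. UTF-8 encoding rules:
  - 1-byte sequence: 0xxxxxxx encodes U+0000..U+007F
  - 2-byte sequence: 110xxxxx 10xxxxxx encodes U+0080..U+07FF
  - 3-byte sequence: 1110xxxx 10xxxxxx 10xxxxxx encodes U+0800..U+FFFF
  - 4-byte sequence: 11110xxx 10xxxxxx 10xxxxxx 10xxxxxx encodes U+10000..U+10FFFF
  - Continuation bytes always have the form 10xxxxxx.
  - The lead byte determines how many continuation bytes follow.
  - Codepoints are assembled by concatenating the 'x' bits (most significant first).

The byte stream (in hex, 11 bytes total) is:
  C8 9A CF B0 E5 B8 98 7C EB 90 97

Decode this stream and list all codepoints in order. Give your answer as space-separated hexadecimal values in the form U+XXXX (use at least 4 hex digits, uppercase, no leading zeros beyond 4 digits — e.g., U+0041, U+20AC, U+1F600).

Answer: U+021A U+03F0 U+5E18 U+007C U+B417

Derivation:
Byte[0]=C8: 2-byte lead, need 1 cont bytes. acc=0x8
Byte[1]=9A: continuation. acc=(acc<<6)|0x1A=0x21A
Completed: cp=U+021A (starts at byte 0)
Byte[2]=CF: 2-byte lead, need 1 cont bytes. acc=0xF
Byte[3]=B0: continuation. acc=(acc<<6)|0x30=0x3F0
Completed: cp=U+03F0 (starts at byte 2)
Byte[4]=E5: 3-byte lead, need 2 cont bytes. acc=0x5
Byte[5]=B8: continuation. acc=(acc<<6)|0x38=0x178
Byte[6]=98: continuation. acc=(acc<<6)|0x18=0x5E18
Completed: cp=U+5E18 (starts at byte 4)
Byte[7]=7C: 1-byte ASCII. cp=U+007C
Byte[8]=EB: 3-byte lead, need 2 cont bytes. acc=0xB
Byte[9]=90: continuation. acc=(acc<<6)|0x10=0x2D0
Byte[10]=97: continuation. acc=(acc<<6)|0x17=0xB417
Completed: cp=U+B417 (starts at byte 8)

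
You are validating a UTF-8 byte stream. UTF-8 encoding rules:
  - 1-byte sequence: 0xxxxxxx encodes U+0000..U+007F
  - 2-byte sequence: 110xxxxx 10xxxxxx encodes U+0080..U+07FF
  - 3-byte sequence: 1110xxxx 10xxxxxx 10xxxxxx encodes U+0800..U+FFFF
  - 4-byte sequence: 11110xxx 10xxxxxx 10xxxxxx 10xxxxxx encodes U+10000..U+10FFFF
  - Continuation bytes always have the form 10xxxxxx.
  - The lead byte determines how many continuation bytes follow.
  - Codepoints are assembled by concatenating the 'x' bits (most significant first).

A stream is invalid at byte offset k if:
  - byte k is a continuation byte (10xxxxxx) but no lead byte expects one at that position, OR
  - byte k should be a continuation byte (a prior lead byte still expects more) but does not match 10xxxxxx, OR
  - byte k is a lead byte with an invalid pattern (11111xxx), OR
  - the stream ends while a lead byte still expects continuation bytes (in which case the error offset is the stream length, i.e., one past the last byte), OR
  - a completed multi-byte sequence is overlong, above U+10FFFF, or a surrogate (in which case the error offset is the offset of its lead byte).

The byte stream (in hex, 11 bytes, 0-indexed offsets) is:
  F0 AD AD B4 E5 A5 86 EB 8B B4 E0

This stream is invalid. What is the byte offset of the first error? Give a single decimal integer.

Answer: 11

Derivation:
Byte[0]=F0: 4-byte lead, need 3 cont bytes. acc=0x0
Byte[1]=AD: continuation. acc=(acc<<6)|0x2D=0x2D
Byte[2]=AD: continuation. acc=(acc<<6)|0x2D=0xB6D
Byte[3]=B4: continuation. acc=(acc<<6)|0x34=0x2DB74
Completed: cp=U+2DB74 (starts at byte 0)
Byte[4]=E5: 3-byte lead, need 2 cont bytes. acc=0x5
Byte[5]=A5: continuation. acc=(acc<<6)|0x25=0x165
Byte[6]=86: continuation. acc=(acc<<6)|0x06=0x5946
Completed: cp=U+5946 (starts at byte 4)
Byte[7]=EB: 3-byte lead, need 2 cont bytes. acc=0xB
Byte[8]=8B: continuation. acc=(acc<<6)|0x0B=0x2CB
Byte[9]=B4: continuation. acc=(acc<<6)|0x34=0xB2F4
Completed: cp=U+B2F4 (starts at byte 7)
Byte[10]=E0: 3-byte lead, need 2 cont bytes. acc=0x0
Byte[11]: stream ended, expected continuation. INVALID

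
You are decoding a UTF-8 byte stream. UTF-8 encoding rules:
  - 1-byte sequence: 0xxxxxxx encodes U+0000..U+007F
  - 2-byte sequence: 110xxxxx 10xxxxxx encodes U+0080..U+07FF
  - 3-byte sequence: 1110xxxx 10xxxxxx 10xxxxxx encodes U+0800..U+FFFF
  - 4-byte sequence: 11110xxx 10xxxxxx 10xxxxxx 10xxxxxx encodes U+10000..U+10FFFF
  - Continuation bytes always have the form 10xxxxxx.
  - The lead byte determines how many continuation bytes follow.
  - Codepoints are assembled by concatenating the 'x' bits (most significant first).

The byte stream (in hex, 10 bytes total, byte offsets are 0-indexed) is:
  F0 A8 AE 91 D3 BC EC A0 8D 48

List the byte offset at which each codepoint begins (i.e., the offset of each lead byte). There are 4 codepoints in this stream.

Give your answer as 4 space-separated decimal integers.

Byte[0]=F0: 4-byte lead, need 3 cont bytes. acc=0x0
Byte[1]=A8: continuation. acc=(acc<<6)|0x28=0x28
Byte[2]=AE: continuation. acc=(acc<<6)|0x2E=0xA2E
Byte[3]=91: continuation. acc=(acc<<6)|0x11=0x28B91
Completed: cp=U+28B91 (starts at byte 0)
Byte[4]=D3: 2-byte lead, need 1 cont bytes. acc=0x13
Byte[5]=BC: continuation. acc=(acc<<6)|0x3C=0x4FC
Completed: cp=U+04FC (starts at byte 4)
Byte[6]=EC: 3-byte lead, need 2 cont bytes. acc=0xC
Byte[7]=A0: continuation. acc=(acc<<6)|0x20=0x320
Byte[8]=8D: continuation. acc=(acc<<6)|0x0D=0xC80D
Completed: cp=U+C80D (starts at byte 6)
Byte[9]=48: 1-byte ASCII. cp=U+0048

Answer: 0 4 6 9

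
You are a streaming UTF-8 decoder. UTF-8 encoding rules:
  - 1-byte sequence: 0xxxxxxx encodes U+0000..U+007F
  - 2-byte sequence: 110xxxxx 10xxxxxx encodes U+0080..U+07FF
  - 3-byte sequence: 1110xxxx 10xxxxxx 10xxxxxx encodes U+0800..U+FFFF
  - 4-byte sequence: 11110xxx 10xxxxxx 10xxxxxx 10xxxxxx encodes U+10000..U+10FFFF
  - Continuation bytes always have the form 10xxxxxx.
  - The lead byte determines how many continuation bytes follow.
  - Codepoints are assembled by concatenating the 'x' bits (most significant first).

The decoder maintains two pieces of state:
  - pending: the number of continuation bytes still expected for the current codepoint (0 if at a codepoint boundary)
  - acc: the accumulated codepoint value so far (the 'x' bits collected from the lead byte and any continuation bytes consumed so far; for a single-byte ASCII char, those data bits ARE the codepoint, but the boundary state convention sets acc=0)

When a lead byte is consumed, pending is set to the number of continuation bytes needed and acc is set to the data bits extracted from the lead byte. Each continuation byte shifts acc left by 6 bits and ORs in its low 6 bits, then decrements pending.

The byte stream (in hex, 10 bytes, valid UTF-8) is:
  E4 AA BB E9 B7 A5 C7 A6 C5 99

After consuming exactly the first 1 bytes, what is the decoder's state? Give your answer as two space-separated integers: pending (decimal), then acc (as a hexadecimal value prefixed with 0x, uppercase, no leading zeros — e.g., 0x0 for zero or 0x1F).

Answer: 2 0x4

Derivation:
Byte[0]=E4: 3-byte lead. pending=2, acc=0x4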